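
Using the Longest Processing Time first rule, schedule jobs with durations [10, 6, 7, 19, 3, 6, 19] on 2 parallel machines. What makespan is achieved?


Sort jobs in decreasing order (LPT): [19, 19, 10, 7, 6, 6, 3]
Assign each job to the least loaded machine:
  Machine 1: jobs [19, 10, 6], load = 35
  Machine 2: jobs [19, 7, 6, 3], load = 35
Makespan = max load = 35

35


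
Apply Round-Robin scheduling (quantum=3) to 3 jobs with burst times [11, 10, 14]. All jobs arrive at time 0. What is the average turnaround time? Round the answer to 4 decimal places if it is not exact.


Time quantum = 3
Execution trace:
  J1 runs 3 units, time = 3
  J2 runs 3 units, time = 6
  J3 runs 3 units, time = 9
  J1 runs 3 units, time = 12
  J2 runs 3 units, time = 15
  J3 runs 3 units, time = 18
  J1 runs 3 units, time = 21
  J2 runs 3 units, time = 24
  J3 runs 3 units, time = 27
  J1 runs 2 units, time = 29
  J2 runs 1 units, time = 30
  J3 runs 3 units, time = 33
  J3 runs 2 units, time = 35
Finish times: [29, 30, 35]
Average turnaround = 94/3 = 31.3333

31.3333


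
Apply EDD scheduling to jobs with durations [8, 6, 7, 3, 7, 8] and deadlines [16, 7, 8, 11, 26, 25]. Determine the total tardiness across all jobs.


Sort by due date (EDD order): [(6, 7), (7, 8), (3, 11), (8, 16), (8, 25), (7, 26)]
Compute completion times and tardiness:
  Job 1: p=6, d=7, C=6, tardiness=max(0,6-7)=0
  Job 2: p=7, d=8, C=13, tardiness=max(0,13-8)=5
  Job 3: p=3, d=11, C=16, tardiness=max(0,16-11)=5
  Job 4: p=8, d=16, C=24, tardiness=max(0,24-16)=8
  Job 5: p=8, d=25, C=32, tardiness=max(0,32-25)=7
  Job 6: p=7, d=26, C=39, tardiness=max(0,39-26)=13
Total tardiness = 38

38


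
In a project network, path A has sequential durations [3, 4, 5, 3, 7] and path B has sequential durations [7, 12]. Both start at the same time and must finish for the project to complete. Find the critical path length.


Path A total = 3 + 4 + 5 + 3 + 7 = 22
Path B total = 7 + 12 = 19
Critical path = longest path = max(22, 19) = 22

22


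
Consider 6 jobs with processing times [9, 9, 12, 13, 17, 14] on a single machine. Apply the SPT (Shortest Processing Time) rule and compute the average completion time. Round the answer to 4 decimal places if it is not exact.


Sort jobs by processing time (SPT order): [9, 9, 12, 13, 14, 17]
Compute completion times sequentially:
  Job 1: processing = 9, completes at 9
  Job 2: processing = 9, completes at 18
  Job 3: processing = 12, completes at 30
  Job 4: processing = 13, completes at 43
  Job 5: processing = 14, completes at 57
  Job 6: processing = 17, completes at 74
Sum of completion times = 231
Average completion time = 231/6 = 38.5

38.5


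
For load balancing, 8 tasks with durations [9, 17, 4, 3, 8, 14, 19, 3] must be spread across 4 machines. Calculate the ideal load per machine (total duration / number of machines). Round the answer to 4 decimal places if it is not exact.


Total processing time = 9 + 17 + 4 + 3 + 8 + 14 + 19 + 3 = 77
Number of machines = 4
Ideal balanced load = 77 / 4 = 19.25

19.25


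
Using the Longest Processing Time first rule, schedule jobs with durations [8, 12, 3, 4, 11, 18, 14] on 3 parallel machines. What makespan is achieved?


Sort jobs in decreasing order (LPT): [18, 14, 12, 11, 8, 4, 3]
Assign each job to the least loaded machine:
  Machine 1: jobs [18, 4, 3], load = 25
  Machine 2: jobs [14, 8], load = 22
  Machine 3: jobs [12, 11], load = 23
Makespan = max load = 25

25


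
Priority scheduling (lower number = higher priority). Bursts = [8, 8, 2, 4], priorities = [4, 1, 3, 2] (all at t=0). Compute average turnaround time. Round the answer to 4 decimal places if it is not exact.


Sort by priority (ascending = highest first):
Order: [(1, 8), (2, 4), (3, 2), (4, 8)]
Completion times:
  Priority 1, burst=8, C=8
  Priority 2, burst=4, C=12
  Priority 3, burst=2, C=14
  Priority 4, burst=8, C=22
Average turnaround = 56/4 = 14.0

14.0


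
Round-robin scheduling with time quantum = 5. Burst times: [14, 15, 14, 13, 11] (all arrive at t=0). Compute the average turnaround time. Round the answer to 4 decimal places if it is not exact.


Time quantum = 5
Execution trace:
  J1 runs 5 units, time = 5
  J2 runs 5 units, time = 10
  J3 runs 5 units, time = 15
  J4 runs 5 units, time = 20
  J5 runs 5 units, time = 25
  J1 runs 5 units, time = 30
  J2 runs 5 units, time = 35
  J3 runs 5 units, time = 40
  J4 runs 5 units, time = 45
  J5 runs 5 units, time = 50
  J1 runs 4 units, time = 54
  J2 runs 5 units, time = 59
  J3 runs 4 units, time = 63
  J4 runs 3 units, time = 66
  J5 runs 1 units, time = 67
Finish times: [54, 59, 63, 66, 67]
Average turnaround = 309/5 = 61.8

61.8


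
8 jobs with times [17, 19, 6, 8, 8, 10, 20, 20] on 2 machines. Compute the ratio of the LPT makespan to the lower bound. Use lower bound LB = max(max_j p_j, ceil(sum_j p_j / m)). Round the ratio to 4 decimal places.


LPT order: [20, 20, 19, 17, 10, 8, 8, 6]
Machine loads after assignment: [55, 53]
LPT makespan = 55
Lower bound = max(max_job, ceil(total/2)) = max(20, 54) = 54
Ratio = 55 / 54 = 1.0185

1.0185


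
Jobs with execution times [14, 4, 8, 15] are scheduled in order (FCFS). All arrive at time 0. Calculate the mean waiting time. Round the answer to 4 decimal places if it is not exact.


FCFS order (as given): [14, 4, 8, 15]
Waiting times:
  Job 1: wait = 0
  Job 2: wait = 14
  Job 3: wait = 18
  Job 4: wait = 26
Sum of waiting times = 58
Average waiting time = 58/4 = 14.5

14.5


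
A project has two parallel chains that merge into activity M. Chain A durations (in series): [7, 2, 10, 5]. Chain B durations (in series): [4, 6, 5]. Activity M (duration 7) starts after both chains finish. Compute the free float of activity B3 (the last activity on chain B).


ES(B3) = sum of predecessors on chain B = 10
EF(B3) = ES + duration = 10 + 5 = 15
Successor of B3 is M. ES(M) = max(sum(A), sum(B)) = max(24, 15) = 24
Free float = ES(successor) - EF(current) = 24 - 15 = 9

9


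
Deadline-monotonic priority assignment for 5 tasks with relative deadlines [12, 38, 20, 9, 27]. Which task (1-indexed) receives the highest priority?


Sort tasks by relative deadline (ascending):
  Task 4: deadline = 9
  Task 1: deadline = 12
  Task 3: deadline = 20
  Task 5: deadline = 27
  Task 2: deadline = 38
Priority order (highest first): [4, 1, 3, 5, 2]
Highest priority task = 4

4


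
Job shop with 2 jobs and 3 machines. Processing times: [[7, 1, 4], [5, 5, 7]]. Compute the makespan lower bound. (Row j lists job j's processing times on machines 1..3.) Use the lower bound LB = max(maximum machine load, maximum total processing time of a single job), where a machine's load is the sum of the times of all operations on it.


Machine loads:
  Machine 1: 7 + 5 = 12
  Machine 2: 1 + 5 = 6
  Machine 3: 4 + 7 = 11
Max machine load = 12
Job totals:
  Job 1: 12
  Job 2: 17
Max job total = 17
Lower bound = max(12, 17) = 17

17


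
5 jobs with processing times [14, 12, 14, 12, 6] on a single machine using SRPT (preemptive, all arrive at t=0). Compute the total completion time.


Since all jobs arrive at t=0, SRPT equals SPT ordering.
SPT order: [6, 12, 12, 14, 14]
Completion times:
  Job 1: p=6, C=6
  Job 2: p=12, C=18
  Job 3: p=12, C=30
  Job 4: p=14, C=44
  Job 5: p=14, C=58
Total completion time = 6 + 18 + 30 + 44 + 58 = 156

156


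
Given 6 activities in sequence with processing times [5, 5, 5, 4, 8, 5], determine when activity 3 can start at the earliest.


Activity 3 starts after activities 1 through 2 complete.
Predecessor durations: [5, 5]
ES = 5 + 5 = 10

10


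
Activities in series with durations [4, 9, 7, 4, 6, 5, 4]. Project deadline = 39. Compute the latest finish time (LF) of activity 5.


LF(activity 5) = deadline - sum of successor durations
Successors: activities 6 through 7 with durations [5, 4]
Sum of successor durations = 9
LF = 39 - 9 = 30

30


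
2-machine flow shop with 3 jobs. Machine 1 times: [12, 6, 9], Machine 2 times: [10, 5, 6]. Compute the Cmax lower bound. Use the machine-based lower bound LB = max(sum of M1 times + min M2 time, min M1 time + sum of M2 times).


LB1 = sum(M1 times) + min(M2 times) = 27 + 5 = 32
LB2 = min(M1 times) + sum(M2 times) = 6 + 21 = 27
Lower bound = max(LB1, LB2) = max(32, 27) = 32

32


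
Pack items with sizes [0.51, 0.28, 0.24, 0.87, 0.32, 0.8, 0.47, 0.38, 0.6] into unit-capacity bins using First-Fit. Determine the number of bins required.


Place items sequentially using First-Fit:
  Item 0.51 -> new Bin 1
  Item 0.28 -> Bin 1 (now 0.79)
  Item 0.24 -> new Bin 2
  Item 0.87 -> new Bin 3
  Item 0.32 -> Bin 2 (now 0.56)
  Item 0.8 -> new Bin 4
  Item 0.47 -> new Bin 5
  Item 0.38 -> Bin 2 (now 0.94)
  Item 0.6 -> new Bin 6
Total bins used = 6

6


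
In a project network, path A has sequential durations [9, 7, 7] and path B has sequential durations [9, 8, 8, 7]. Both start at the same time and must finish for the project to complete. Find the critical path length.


Path A total = 9 + 7 + 7 = 23
Path B total = 9 + 8 + 8 + 7 = 32
Critical path = longest path = max(23, 32) = 32

32


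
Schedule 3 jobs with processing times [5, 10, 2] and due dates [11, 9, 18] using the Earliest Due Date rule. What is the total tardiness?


Sort by due date (EDD order): [(10, 9), (5, 11), (2, 18)]
Compute completion times and tardiness:
  Job 1: p=10, d=9, C=10, tardiness=max(0,10-9)=1
  Job 2: p=5, d=11, C=15, tardiness=max(0,15-11)=4
  Job 3: p=2, d=18, C=17, tardiness=max(0,17-18)=0
Total tardiness = 5

5


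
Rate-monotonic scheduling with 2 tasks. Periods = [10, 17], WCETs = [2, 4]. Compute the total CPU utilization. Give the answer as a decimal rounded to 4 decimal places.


Compute individual utilizations (exact fractions):
  Task 1: C/T = 2/10 = 1/5 (approx. 0.2)
  Task 2: C/T = 4/17 (approx. 0.2353)
Total utilization U = 1/5 + 4/17 = 37/85
Rounded to 4 decimal places: U = 0.4353
RM (Liu & Layland) bound for 2 tasks = 0.828427; compare with U = 37/85 (approx. 0.435294)
U <= bound, so schedulable by RM sufficient condition.

0.4353


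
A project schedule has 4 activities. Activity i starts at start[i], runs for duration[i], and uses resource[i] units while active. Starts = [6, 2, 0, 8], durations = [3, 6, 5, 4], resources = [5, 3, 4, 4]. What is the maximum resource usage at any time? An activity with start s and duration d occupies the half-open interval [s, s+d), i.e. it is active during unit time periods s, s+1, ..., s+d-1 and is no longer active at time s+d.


Each activity i is active on [start_i, start_i + duration_i).
Compute total resource usage per time slot:
  t=0: active resources = [4], total = 4
  t=1: active resources = [4], total = 4
  t=2: active resources = [3, 4], total = 7
  t=3: active resources = [3, 4], total = 7
  t=4: active resources = [3, 4], total = 7
  t=5: active resources = [3], total = 3
  t=6: active resources = [5, 3], total = 8
  t=7: active resources = [5, 3], total = 8
  t=8: active resources = [5, 4], total = 9
  t=9: active resources = [4], total = 4
  t=10: active resources = [4], total = 4
  t=11: active resources = [4], total = 4
Peak resource demand = 9

9


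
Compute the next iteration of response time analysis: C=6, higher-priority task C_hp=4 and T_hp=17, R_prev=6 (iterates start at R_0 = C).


R_next = C + ceil(R_prev / T_hp) * C_hp
ceil(6 / 17) = ceil(0.3529) = 1
Interference = 1 * 4 = 4
R_next = 6 + 4 = 10

10


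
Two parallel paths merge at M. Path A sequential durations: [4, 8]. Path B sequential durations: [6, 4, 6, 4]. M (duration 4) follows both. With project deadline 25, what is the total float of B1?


Forward pass: ES(B1) = sum of predecessors on chain B = 0
EF = ES + duration = 0 + 6 = 6
Backward pass: LF(M) = deadline = 25; LS(M) = 25 - 4 = 21
LF(B1) = LS(M) - sum(successors on chain B) = 21 - 14 = 7
LS = LF - duration = 7 - 6 = 1
Total float = LS - ES = 1 - 0 = 1

1


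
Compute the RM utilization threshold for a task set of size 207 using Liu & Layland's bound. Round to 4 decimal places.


Compute 2^(1/207) = 1.0033541497
Subtract 1: 1.0033541497 - 1 = 0.0033541497
Multiply by n: 207 * 0.0033541497 = 0.6943089879
Round to 4 dp: 0.6943

0.6943


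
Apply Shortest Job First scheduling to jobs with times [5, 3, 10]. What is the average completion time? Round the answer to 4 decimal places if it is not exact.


SJF order (ascending): [3, 5, 10]
Completion times:
  Job 1: burst=3, C=3
  Job 2: burst=5, C=8
  Job 3: burst=10, C=18
Average completion = 29/3 = 9.6667

9.6667


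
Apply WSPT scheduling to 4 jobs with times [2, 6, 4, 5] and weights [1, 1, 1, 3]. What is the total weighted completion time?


Compute p/w ratios and sort ascending (WSPT): [(5, 3), (2, 1), (4, 1), (6, 1)]
Compute weighted completion times:
  Job (p=5,w=3): C=5, w*C=3*5=15
  Job (p=2,w=1): C=7, w*C=1*7=7
  Job (p=4,w=1): C=11, w*C=1*11=11
  Job (p=6,w=1): C=17, w*C=1*17=17
Total weighted completion time = 50

50


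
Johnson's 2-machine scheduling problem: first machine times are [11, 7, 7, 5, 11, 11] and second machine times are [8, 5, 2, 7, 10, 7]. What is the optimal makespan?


Apply Johnson's rule:
  Group 1 (a <= b): [(4, 5, 7)]
  Group 2 (a > b): [(5, 11, 10), (1, 11, 8), (6, 11, 7), (2, 7, 5), (3, 7, 2)]
Optimal job order: [4, 5, 1, 6, 2, 3]
Schedule:
  Job 4: M1 done at 5, M2 done at 12
  Job 5: M1 done at 16, M2 done at 26
  Job 1: M1 done at 27, M2 done at 35
  Job 6: M1 done at 38, M2 done at 45
  Job 2: M1 done at 45, M2 done at 50
  Job 3: M1 done at 52, M2 done at 54
Makespan = 54

54


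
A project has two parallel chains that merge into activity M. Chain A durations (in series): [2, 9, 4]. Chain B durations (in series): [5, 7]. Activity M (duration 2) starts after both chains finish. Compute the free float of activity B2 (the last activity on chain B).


ES(B2) = sum of predecessors on chain B = 5
EF(B2) = ES + duration = 5 + 7 = 12
Successor of B2 is M. ES(M) = max(sum(A), sum(B)) = max(15, 12) = 15
Free float = ES(successor) - EF(current) = 15 - 12 = 3

3


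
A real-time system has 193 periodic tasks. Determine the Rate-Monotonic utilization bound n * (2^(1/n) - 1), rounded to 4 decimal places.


Compute 2^(1/193) = 1.0035978931
Subtract 1: 1.0035978931 - 1 = 0.0035978931
Multiply by n: 193 * 0.0035978931 = 0.6943933683
Round to 4 dp: 0.6944

0.6944


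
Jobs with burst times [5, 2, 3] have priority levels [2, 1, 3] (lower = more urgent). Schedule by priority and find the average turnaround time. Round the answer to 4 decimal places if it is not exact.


Sort by priority (ascending = highest first):
Order: [(1, 2), (2, 5), (3, 3)]
Completion times:
  Priority 1, burst=2, C=2
  Priority 2, burst=5, C=7
  Priority 3, burst=3, C=10
Average turnaround = 19/3 = 6.3333

6.3333


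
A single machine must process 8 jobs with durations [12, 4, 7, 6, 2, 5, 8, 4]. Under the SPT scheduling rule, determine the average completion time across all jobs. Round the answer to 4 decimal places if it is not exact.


Sort jobs by processing time (SPT order): [2, 4, 4, 5, 6, 7, 8, 12]
Compute completion times sequentially:
  Job 1: processing = 2, completes at 2
  Job 2: processing = 4, completes at 6
  Job 3: processing = 4, completes at 10
  Job 4: processing = 5, completes at 15
  Job 5: processing = 6, completes at 21
  Job 6: processing = 7, completes at 28
  Job 7: processing = 8, completes at 36
  Job 8: processing = 12, completes at 48
Sum of completion times = 166
Average completion time = 166/8 = 20.75

20.75


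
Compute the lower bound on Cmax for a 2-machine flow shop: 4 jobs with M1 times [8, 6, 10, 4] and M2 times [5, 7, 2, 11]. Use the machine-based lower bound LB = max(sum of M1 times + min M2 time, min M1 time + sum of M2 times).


LB1 = sum(M1 times) + min(M2 times) = 28 + 2 = 30
LB2 = min(M1 times) + sum(M2 times) = 4 + 25 = 29
Lower bound = max(LB1, LB2) = max(30, 29) = 30

30


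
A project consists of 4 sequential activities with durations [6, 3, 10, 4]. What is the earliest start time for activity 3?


Activity 3 starts after activities 1 through 2 complete.
Predecessor durations: [6, 3]
ES = 6 + 3 = 9

9


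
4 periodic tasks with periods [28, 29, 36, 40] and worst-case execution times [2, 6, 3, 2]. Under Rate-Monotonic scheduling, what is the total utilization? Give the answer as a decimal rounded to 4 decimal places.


Compute individual utilizations (exact fractions):
  Task 1: C/T = 2/28 = 1/14 (approx. 0.0714)
  Task 2: C/T = 6/29 (approx. 0.2069)
  Task 3: C/T = 3/36 = 1/12 (approx. 0.0833)
  Task 4: C/T = 2/40 = 1/20 (approx. 0.05)
Total utilization U = 1/14 + 6/29 + 1/12 + 1/20 = 2507/6090
Rounded to 4 decimal places: U = 0.4117
RM (Liu & Layland) bound for 4 tasks = 0.756828; compare with U = 2507/6090 (approx. 0.411658)
U <= bound, so schedulable by RM sufficient condition.

0.4117


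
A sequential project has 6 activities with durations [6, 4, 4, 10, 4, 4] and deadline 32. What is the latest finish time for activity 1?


LF(activity 1) = deadline - sum of successor durations
Successors: activities 2 through 6 with durations [4, 4, 10, 4, 4]
Sum of successor durations = 26
LF = 32 - 26 = 6

6


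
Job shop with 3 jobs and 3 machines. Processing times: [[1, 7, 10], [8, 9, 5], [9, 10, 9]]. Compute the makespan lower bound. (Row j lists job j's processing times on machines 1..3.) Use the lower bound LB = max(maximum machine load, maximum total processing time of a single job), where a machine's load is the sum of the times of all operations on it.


Machine loads:
  Machine 1: 1 + 8 + 9 = 18
  Machine 2: 7 + 9 + 10 = 26
  Machine 3: 10 + 5 + 9 = 24
Max machine load = 26
Job totals:
  Job 1: 18
  Job 2: 22
  Job 3: 28
Max job total = 28
Lower bound = max(26, 28) = 28

28


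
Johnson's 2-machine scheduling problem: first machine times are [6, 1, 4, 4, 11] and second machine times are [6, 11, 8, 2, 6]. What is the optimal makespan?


Apply Johnson's rule:
  Group 1 (a <= b): [(2, 1, 11), (3, 4, 8), (1, 6, 6)]
  Group 2 (a > b): [(5, 11, 6), (4, 4, 2)]
Optimal job order: [2, 3, 1, 5, 4]
Schedule:
  Job 2: M1 done at 1, M2 done at 12
  Job 3: M1 done at 5, M2 done at 20
  Job 1: M1 done at 11, M2 done at 26
  Job 5: M1 done at 22, M2 done at 32
  Job 4: M1 done at 26, M2 done at 34
Makespan = 34

34


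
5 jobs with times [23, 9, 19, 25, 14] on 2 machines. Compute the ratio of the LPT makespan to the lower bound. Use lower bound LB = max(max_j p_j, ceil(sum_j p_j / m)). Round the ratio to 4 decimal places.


LPT order: [25, 23, 19, 14, 9]
Machine loads after assignment: [48, 42]
LPT makespan = 48
Lower bound = max(max_job, ceil(total/2)) = max(25, 45) = 45
Ratio = 48 / 45 = 1.0667

1.0667


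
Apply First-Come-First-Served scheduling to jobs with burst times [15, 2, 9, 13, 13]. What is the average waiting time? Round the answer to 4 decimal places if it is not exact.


FCFS order (as given): [15, 2, 9, 13, 13]
Waiting times:
  Job 1: wait = 0
  Job 2: wait = 15
  Job 3: wait = 17
  Job 4: wait = 26
  Job 5: wait = 39
Sum of waiting times = 97
Average waiting time = 97/5 = 19.4

19.4


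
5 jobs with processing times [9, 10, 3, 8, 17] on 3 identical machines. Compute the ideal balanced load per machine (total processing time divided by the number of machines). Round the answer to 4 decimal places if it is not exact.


Total processing time = 9 + 10 + 3 + 8 + 17 = 47
Number of machines = 3
Ideal balanced load = 47 / 3 = 15.6667

15.6667


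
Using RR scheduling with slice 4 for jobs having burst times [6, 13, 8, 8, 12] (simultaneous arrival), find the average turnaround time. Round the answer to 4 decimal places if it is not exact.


Time quantum = 4
Execution trace:
  J1 runs 4 units, time = 4
  J2 runs 4 units, time = 8
  J3 runs 4 units, time = 12
  J4 runs 4 units, time = 16
  J5 runs 4 units, time = 20
  J1 runs 2 units, time = 22
  J2 runs 4 units, time = 26
  J3 runs 4 units, time = 30
  J4 runs 4 units, time = 34
  J5 runs 4 units, time = 38
  J2 runs 4 units, time = 42
  J5 runs 4 units, time = 46
  J2 runs 1 units, time = 47
Finish times: [22, 47, 30, 34, 46]
Average turnaround = 179/5 = 35.8

35.8


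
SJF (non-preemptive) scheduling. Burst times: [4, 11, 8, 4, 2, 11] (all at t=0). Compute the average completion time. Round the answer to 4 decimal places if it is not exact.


SJF order (ascending): [2, 4, 4, 8, 11, 11]
Completion times:
  Job 1: burst=2, C=2
  Job 2: burst=4, C=6
  Job 3: burst=4, C=10
  Job 4: burst=8, C=18
  Job 5: burst=11, C=29
  Job 6: burst=11, C=40
Average completion = 105/6 = 17.5

17.5


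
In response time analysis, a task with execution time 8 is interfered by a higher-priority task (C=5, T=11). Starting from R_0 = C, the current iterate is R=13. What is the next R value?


R_next = C + ceil(R_prev / T_hp) * C_hp
ceil(13 / 11) = ceil(1.1818) = 2
Interference = 2 * 5 = 10
R_next = 8 + 10 = 18

18


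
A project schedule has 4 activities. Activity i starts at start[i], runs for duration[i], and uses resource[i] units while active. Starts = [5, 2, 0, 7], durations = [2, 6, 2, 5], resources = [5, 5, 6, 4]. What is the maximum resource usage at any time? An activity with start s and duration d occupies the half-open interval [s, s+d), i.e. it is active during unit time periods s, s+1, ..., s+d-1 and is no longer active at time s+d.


Each activity i is active on [start_i, start_i + duration_i).
Compute total resource usage per time slot:
  t=0: active resources = [6], total = 6
  t=1: active resources = [6], total = 6
  t=2: active resources = [5], total = 5
  t=3: active resources = [5], total = 5
  t=4: active resources = [5], total = 5
  t=5: active resources = [5, 5], total = 10
  t=6: active resources = [5, 5], total = 10
  t=7: active resources = [5, 4], total = 9
  t=8: active resources = [4], total = 4
  t=9: active resources = [4], total = 4
  t=10: active resources = [4], total = 4
  t=11: active resources = [4], total = 4
Peak resource demand = 10

10


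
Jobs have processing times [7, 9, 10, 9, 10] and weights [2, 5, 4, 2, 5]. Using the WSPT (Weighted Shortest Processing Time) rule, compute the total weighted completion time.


Compute p/w ratios and sort ascending (WSPT): [(9, 5), (10, 5), (10, 4), (7, 2), (9, 2)]
Compute weighted completion times:
  Job (p=9,w=5): C=9, w*C=5*9=45
  Job (p=10,w=5): C=19, w*C=5*19=95
  Job (p=10,w=4): C=29, w*C=4*29=116
  Job (p=7,w=2): C=36, w*C=2*36=72
  Job (p=9,w=2): C=45, w*C=2*45=90
Total weighted completion time = 418

418


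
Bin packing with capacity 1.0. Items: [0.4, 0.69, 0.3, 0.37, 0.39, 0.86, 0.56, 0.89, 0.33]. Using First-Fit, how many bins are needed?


Place items sequentially using First-Fit:
  Item 0.4 -> new Bin 1
  Item 0.69 -> new Bin 2
  Item 0.3 -> Bin 1 (now 0.7)
  Item 0.37 -> new Bin 3
  Item 0.39 -> Bin 3 (now 0.76)
  Item 0.86 -> new Bin 4
  Item 0.56 -> new Bin 5
  Item 0.89 -> new Bin 6
  Item 0.33 -> Bin 5 (now 0.89)
Total bins used = 6

6


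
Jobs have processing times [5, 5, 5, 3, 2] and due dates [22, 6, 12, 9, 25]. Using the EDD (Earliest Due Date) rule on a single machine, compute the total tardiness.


Sort by due date (EDD order): [(5, 6), (3, 9), (5, 12), (5, 22), (2, 25)]
Compute completion times and tardiness:
  Job 1: p=5, d=6, C=5, tardiness=max(0,5-6)=0
  Job 2: p=3, d=9, C=8, tardiness=max(0,8-9)=0
  Job 3: p=5, d=12, C=13, tardiness=max(0,13-12)=1
  Job 4: p=5, d=22, C=18, tardiness=max(0,18-22)=0
  Job 5: p=2, d=25, C=20, tardiness=max(0,20-25)=0
Total tardiness = 1

1


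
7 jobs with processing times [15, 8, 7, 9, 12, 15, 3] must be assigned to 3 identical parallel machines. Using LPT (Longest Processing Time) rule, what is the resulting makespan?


Sort jobs in decreasing order (LPT): [15, 15, 12, 9, 8, 7, 3]
Assign each job to the least loaded machine:
  Machine 1: jobs [15, 8], load = 23
  Machine 2: jobs [15, 7], load = 22
  Machine 3: jobs [12, 9, 3], load = 24
Makespan = max load = 24

24


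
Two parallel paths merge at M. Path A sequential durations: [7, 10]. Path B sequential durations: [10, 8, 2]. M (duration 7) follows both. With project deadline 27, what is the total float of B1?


Forward pass: ES(B1) = sum of predecessors on chain B = 0
EF = ES + duration = 0 + 10 = 10
Backward pass: LF(M) = deadline = 27; LS(M) = 27 - 7 = 20
LF(B1) = LS(M) - sum(successors on chain B) = 20 - 10 = 10
LS = LF - duration = 10 - 10 = 0
Total float = LS - ES = 0 - 0 = 0

0


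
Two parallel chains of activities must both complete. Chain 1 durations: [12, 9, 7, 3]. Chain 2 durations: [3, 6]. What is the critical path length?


Path A total = 12 + 9 + 7 + 3 = 31
Path B total = 3 + 6 = 9
Critical path = longest path = max(31, 9) = 31

31


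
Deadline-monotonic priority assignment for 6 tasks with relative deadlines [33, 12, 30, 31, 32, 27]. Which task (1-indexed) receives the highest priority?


Sort tasks by relative deadline (ascending):
  Task 2: deadline = 12
  Task 6: deadline = 27
  Task 3: deadline = 30
  Task 4: deadline = 31
  Task 5: deadline = 32
  Task 1: deadline = 33
Priority order (highest first): [2, 6, 3, 4, 5, 1]
Highest priority task = 2

2


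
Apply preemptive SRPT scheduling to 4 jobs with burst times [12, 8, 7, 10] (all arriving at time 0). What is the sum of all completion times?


Since all jobs arrive at t=0, SRPT equals SPT ordering.
SPT order: [7, 8, 10, 12]
Completion times:
  Job 1: p=7, C=7
  Job 2: p=8, C=15
  Job 3: p=10, C=25
  Job 4: p=12, C=37
Total completion time = 7 + 15 + 25 + 37 = 84

84


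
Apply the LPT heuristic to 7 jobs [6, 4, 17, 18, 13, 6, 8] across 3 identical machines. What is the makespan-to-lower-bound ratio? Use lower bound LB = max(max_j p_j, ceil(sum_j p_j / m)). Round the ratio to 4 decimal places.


LPT order: [18, 17, 13, 8, 6, 6, 4]
Machine loads after assignment: [24, 23, 25]
LPT makespan = 25
Lower bound = max(max_job, ceil(total/3)) = max(18, 24) = 24
Ratio = 25 / 24 = 1.0417

1.0417


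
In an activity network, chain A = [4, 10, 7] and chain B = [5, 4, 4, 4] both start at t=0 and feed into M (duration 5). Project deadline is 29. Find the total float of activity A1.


Forward pass: ES(A1) = sum of predecessors on chain A = 0
EF = ES + duration = 0 + 4 = 4
Backward pass: LF(M) = deadline = 29; LS(M) = 29 - 5 = 24
LF(A1) = LS(M) - sum(successors on chain A) = 24 - 17 = 7
LS = LF - duration = 7 - 4 = 3
Total float = LS - ES = 3 - 0 = 3

3


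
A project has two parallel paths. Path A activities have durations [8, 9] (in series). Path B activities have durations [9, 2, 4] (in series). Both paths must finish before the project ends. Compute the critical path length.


Path A total = 8 + 9 = 17
Path B total = 9 + 2 + 4 = 15
Critical path = longest path = max(17, 15) = 17

17


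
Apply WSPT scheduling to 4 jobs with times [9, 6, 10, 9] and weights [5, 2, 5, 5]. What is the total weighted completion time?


Compute p/w ratios and sort ascending (WSPT): [(9, 5), (9, 5), (10, 5), (6, 2)]
Compute weighted completion times:
  Job (p=9,w=5): C=9, w*C=5*9=45
  Job (p=9,w=5): C=18, w*C=5*18=90
  Job (p=10,w=5): C=28, w*C=5*28=140
  Job (p=6,w=2): C=34, w*C=2*34=68
Total weighted completion time = 343

343


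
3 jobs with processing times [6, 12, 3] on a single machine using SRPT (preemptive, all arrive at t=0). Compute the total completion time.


Since all jobs arrive at t=0, SRPT equals SPT ordering.
SPT order: [3, 6, 12]
Completion times:
  Job 1: p=3, C=3
  Job 2: p=6, C=9
  Job 3: p=12, C=21
Total completion time = 3 + 9 + 21 = 33

33


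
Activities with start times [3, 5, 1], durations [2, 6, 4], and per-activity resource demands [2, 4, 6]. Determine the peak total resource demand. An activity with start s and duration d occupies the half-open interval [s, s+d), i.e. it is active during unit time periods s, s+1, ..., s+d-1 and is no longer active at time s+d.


Each activity i is active on [start_i, start_i + duration_i).
Compute total resource usage per time slot:
  t=0: active resources = [], total = 0
  t=1: active resources = [6], total = 6
  t=2: active resources = [6], total = 6
  t=3: active resources = [2, 6], total = 8
  t=4: active resources = [2, 6], total = 8
  t=5: active resources = [4], total = 4
  t=6: active resources = [4], total = 4
  t=7: active resources = [4], total = 4
  t=8: active resources = [4], total = 4
  t=9: active resources = [4], total = 4
  t=10: active resources = [4], total = 4
Peak resource demand = 8

8


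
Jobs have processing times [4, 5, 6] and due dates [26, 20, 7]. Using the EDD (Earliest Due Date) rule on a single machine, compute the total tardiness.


Sort by due date (EDD order): [(6, 7), (5, 20), (4, 26)]
Compute completion times and tardiness:
  Job 1: p=6, d=7, C=6, tardiness=max(0,6-7)=0
  Job 2: p=5, d=20, C=11, tardiness=max(0,11-20)=0
  Job 3: p=4, d=26, C=15, tardiness=max(0,15-26)=0
Total tardiness = 0

0


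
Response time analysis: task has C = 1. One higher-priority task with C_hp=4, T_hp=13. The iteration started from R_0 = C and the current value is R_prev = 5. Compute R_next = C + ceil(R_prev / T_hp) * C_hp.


R_next = C + ceil(R_prev / T_hp) * C_hp
ceil(5 / 13) = ceil(0.3846) = 1
Interference = 1 * 4 = 4
R_next = 1 + 4 = 5
R_next = R_prev, so the iteration has converged (response time = 5).

5


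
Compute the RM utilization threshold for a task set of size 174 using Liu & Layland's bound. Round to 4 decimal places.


Compute 2^(1/174) = 1.0039915496
Subtract 1: 1.0039915496 - 1 = 0.0039915496
Multiply by n: 174 * 0.0039915496 = 0.6945296304
Round to 4 dp: 0.6945

0.6945


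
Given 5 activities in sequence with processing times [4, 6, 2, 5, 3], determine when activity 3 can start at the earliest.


Activity 3 starts after activities 1 through 2 complete.
Predecessor durations: [4, 6]
ES = 4 + 6 = 10

10


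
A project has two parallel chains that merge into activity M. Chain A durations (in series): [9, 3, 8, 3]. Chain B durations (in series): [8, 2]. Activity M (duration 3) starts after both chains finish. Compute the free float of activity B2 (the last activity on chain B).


ES(B2) = sum of predecessors on chain B = 8
EF(B2) = ES + duration = 8 + 2 = 10
Successor of B2 is M. ES(M) = max(sum(A), sum(B)) = max(23, 10) = 23
Free float = ES(successor) - EF(current) = 23 - 10 = 13

13


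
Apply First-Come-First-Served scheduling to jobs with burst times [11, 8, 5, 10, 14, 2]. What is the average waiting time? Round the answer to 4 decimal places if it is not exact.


FCFS order (as given): [11, 8, 5, 10, 14, 2]
Waiting times:
  Job 1: wait = 0
  Job 2: wait = 11
  Job 3: wait = 19
  Job 4: wait = 24
  Job 5: wait = 34
  Job 6: wait = 48
Sum of waiting times = 136
Average waiting time = 136/6 = 22.6667

22.6667


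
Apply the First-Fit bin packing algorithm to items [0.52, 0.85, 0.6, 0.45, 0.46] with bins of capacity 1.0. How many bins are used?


Place items sequentially using First-Fit:
  Item 0.52 -> new Bin 1
  Item 0.85 -> new Bin 2
  Item 0.6 -> new Bin 3
  Item 0.45 -> Bin 1 (now 0.97)
  Item 0.46 -> new Bin 4
Total bins used = 4

4


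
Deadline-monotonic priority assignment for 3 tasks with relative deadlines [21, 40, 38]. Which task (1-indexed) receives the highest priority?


Sort tasks by relative deadline (ascending):
  Task 1: deadline = 21
  Task 3: deadline = 38
  Task 2: deadline = 40
Priority order (highest first): [1, 3, 2]
Highest priority task = 1

1


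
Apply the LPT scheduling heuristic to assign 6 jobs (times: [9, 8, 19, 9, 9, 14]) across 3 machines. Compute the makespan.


Sort jobs in decreasing order (LPT): [19, 14, 9, 9, 9, 8]
Assign each job to the least loaded machine:
  Machine 1: jobs [19], load = 19
  Machine 2: jobs [14, 9], load = 23
  Machine 3: jobs [9, 9, 8], load = 26
Makespan = max load = 26

26


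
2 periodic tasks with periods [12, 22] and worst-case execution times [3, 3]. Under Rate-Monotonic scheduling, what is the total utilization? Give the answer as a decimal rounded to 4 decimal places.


Compute individual utilizations (exact fractions):
  Task 1: C/T = 3/12 = 1/4 (approx. 0.25)
  Task 2: C/T = 3/22 (approx. 0.1364)
Total utilization U = 1/4 + 3/22 = 17/44
Rounded to 4 decimal places: U = 0.3864
RM (Liu & Layland) bound for 2 tasks = 0.828427; compare with U = 17/44 (approx. 0.386364)
U <= bound, so schedulable by RM sufficient condition.

0.3864


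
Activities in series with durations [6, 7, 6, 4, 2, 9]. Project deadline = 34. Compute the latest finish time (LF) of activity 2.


LF(activity 2) = deadline - sum of successor durations
Successors: activities 3 through 6 with durations [6, 4, 2, 9]
Sum of successor durations = 21
LF = 34 - 21 = 13

13


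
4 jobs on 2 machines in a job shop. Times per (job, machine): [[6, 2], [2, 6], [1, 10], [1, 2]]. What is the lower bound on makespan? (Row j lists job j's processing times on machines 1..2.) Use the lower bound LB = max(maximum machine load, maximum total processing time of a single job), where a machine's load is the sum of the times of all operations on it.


Machine loads:
  Machine 1: 6 + 2 + 1 + 1 = 10
  Machine 2: 2 + 6 + 10 + 2 = 20
Max machine load = 20
Job totals:
  Job 1: 8
  Job 2: 8
  Job 3: 11
  Job 4: 3
Max job total = 11
Lower bound = max(20, 11) = 20

20


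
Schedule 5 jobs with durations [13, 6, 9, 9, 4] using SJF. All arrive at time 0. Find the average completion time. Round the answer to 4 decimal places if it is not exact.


SJF order (ascending): [4, 6, 9, 9, 13]
Completion times:
  Job 1: burst=4, C=4
  Job 2: burst=6, C=10
  Job 3: burst=9, C=19
  Job 4: burst=9, C=28
  Job 5: burst=13, C=41
Average completion = 102/5 = 20.4

20.4


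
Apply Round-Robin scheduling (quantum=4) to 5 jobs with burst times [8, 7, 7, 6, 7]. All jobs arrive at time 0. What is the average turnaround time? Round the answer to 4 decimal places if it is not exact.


Time quantum = 4
Execution trace:
  J1 runs 4 units, time = 4
  J2 runs 4 units, time = 8
  J3 runs 4 units, time = 12
  J4 runs 4 units, time = 16
  J5 runs 4 units, time = 20
  J1 runs 4 units, time = 24
  J2 runs 3 units, time = 27
  J3 runs 3 units, time = 30
  J4 runs 2 units, time = 32
  J5 runs 3 units, time = 35
Finish times: [24, 27, 30, 32, 35]
Average turnaround = 148/5 = 29.6

29.6


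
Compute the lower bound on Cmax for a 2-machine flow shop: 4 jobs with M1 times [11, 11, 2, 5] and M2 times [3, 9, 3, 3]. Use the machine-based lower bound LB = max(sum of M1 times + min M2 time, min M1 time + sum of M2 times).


LB1 = sum(M1 times) + min(M2 times) = 29 + 3 = 32
LB2 = min(M1 times) + sum(M2 times) = 2 + 18 = 20
Lower bound = max(LB1, LB2) = max(32, 20) = 32

32


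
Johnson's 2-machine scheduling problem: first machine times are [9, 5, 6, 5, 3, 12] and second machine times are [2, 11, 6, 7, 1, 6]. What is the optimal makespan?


Apply Johnson's rule:
  Group 1 (a <= b): [(2, 5, 11), (4, 5, 7), (3, 6, 6)]
  Group 2 (a > b): [(6, 12, 6), (1, 9, 2), (5, 3, 1)]
Optimal job order: [2, 4, 3, 6, 1, 5]
Schedule:
  Job 2: M1 done at 5, M2 done at 16
  Job 4: M1 done at 10, M2 done at 23
  Job 3: M1 done at 16, M2 done at 29
  Job 6: M1 done at 28, M2 done at 35
  Job 1: M1 done at 37, M2 done at 39
  Job 5: M1 done at 40, M2 done at 41
Makespan = 41

41


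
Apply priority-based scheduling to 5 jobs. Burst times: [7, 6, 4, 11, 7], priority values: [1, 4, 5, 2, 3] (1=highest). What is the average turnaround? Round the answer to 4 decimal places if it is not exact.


Sort by priority (ascending = highest first):
Order: [(1, 7), (2, 11), (3, 7), (4, 6), (5, 4)]
Completion times:
  Priority 1, burst=7, C=7
  Priority 2, burst=11, C=18
  Priority 3, burst=7, C=25
  Priority 4, burst=6, C=31
  Priority 5, burst=4, C=35
Average turnaround = 116/5 = 23.2

23.2


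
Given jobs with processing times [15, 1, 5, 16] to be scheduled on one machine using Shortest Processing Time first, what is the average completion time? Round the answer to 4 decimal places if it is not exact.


Sort jobs by processing time (SPT order): [1, 5, 15, 16]
Compute completion times sequentially:
  Job 1: processing = 1, completes at 1
  Job 2: processing = 5, completes at 6
  Job 3: processing = 15, completes at 21
  Job 4: processing = 16, completes at 37
Sum of completion times = 65
Average completion time = 65/4 = 16.25

16.25


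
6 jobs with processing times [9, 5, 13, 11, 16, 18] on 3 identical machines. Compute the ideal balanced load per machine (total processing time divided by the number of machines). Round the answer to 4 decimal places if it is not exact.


Total processing time = 9 + 5 + 13 + 11 + 16 + 18 = 72
Number of machines = 3
Ideal balanced load = 72 / 3 = 24.0

24.0


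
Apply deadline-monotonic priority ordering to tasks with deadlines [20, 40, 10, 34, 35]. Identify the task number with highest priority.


Sort tasks by relative deadline (ascending):
  Task 3: deadline = 10
  Task 1: deadline = 20
  Task 4: deadline = 34
  Task 5: deadline = 35
  Task 2: deadline = 40
Priority order (highest first): [3, 1, 4, 5, 2]
Highest priority task = 3

3


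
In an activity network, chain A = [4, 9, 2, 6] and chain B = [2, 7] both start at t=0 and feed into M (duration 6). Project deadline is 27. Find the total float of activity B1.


Forward pass: ES(B1) = sum of predecessors on chain B = 0
EF = ES + duration = 0 + 2 = 2
Backward pass: LF(M) = deadline = 27; LS(M) = 27 - 6 = 21
LF(B1) = LS(M) - sum(successors on chain B) = 21 - 7 = 14
LS = LF - duration = 14 - 2 = 12
Total float = LS - ES = 12 - 0 = 12

12


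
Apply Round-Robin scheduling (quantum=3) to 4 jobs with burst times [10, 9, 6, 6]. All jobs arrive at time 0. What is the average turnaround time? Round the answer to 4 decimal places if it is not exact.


Time quantum = 3
Execution trace:
  J1 runs 3 units, time = 3
  J2 runs 3 units, time = 6
  J3 runs 3 units, time = 9
  J4 runs 3 units, time = 12
  J1 runs 3 units, time = 15
  J2 runs 3 units, time = 18
  J3 runs 3 units, time = 21
  J4 runs 3 units, time = 24
  J1 runs 3 units, time = 27
  J2 runs 3 units, time = 30
  J1 runs 1 units, time = 31
Finish times: [31, 30, 21, 24]
Average turnaround = 106/4 = 26.5

26.5


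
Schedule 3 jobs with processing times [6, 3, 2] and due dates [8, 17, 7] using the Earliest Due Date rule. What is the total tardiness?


Sort by due date (EDD order): [(2, 7), (6, 8), (3, 17)]
Compute completion times and tardiness:
  Job 1: p=2, d=7, C=2, tardiness=max(0,2-7)=0
  Job 2: p=6, d=8, C=8, tardiness=max(0,8-8)=0
  Job 3: p=3, d=17, C=11, tardiness=max(0,11-17)=0
Total tardiness = 0

0


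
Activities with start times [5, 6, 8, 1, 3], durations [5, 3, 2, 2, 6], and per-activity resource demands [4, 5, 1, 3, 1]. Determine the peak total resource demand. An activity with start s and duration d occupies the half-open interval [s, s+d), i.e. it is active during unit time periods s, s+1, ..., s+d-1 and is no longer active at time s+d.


Each activity i is active on [start_i, start_i + duration_i).
Compute total resource usage per time slot:
  t=0: active resources = [], total = 0
  t=1: active resources = [3], total = 3
  t=2: active resources = [3], total = 3
  t=3: active resources = [1], total = 1
  t=4: active resources = [1], total = 1
  t=5: active resources = [4, 1], total = 5
  t=6: active resources = [4, 5, 1], total = 10
  t=7: active resources = [4, 5, 1], total = 10
  t=8: active resources = [4, 5, 1, 1], total = 11
  t=9: active resources = [4, 1], total = 5
Peak resource demand = 11

11


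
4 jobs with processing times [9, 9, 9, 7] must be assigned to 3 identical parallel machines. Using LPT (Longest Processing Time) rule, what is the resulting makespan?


Sort jobs in decreasing order (LPT): [9, 9, 9, 7]
Assign each job to the least loaded machine:
  Machine 1: jobs [9, 7], load = 16
  Machine 2: jobs [9], load = 9
  Machine 3: jobs [9], load = 9
Makespan = max load = 16

16


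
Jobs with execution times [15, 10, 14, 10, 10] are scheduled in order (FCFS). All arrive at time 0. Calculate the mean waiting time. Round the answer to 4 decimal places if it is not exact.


FCFS order (as given): [15, 10, 14, 10, 10]
Waiting times:
  Job 1: wait = 0
  Job 2: wait = 15
  Job 3: wait = 25
  Job 4: wait = 39
  Job 5: wait = 49
Sum of waiting times = 128
Average waiting time = 128/5 = 25.6

25.6
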